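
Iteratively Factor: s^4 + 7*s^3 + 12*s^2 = (s + 4)*(s^3 + 3*s^2) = s*(s + 4)*(s^2 + 3*s) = s^2*(s + 4)*(s + 3)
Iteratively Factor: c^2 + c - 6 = (c - 2)*(c + 3)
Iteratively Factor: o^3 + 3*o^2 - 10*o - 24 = (o - 3)*(o^2 + 6*o + 8) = (o - 3)*(o + 2)*(o + 4)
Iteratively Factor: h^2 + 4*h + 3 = (h + 1)*(h + 3)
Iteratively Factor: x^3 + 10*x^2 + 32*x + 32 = (x + 2)*(x^2 + 8*x + 16) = (x + 2)*(x + 4)*(x + 4)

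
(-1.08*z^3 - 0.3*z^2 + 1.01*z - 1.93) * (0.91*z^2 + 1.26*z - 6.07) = -0.9828*z^5 - 1.6338*z^4 + 7.0967*z^3 + 1.3373*z^2 - 8.5625*z + 11.7151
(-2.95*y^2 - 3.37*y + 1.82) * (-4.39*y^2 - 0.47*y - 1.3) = 12.9505*y^4 + 16.1808*y^3 - 2.5709*y^2 + 3.5256*y - 2.366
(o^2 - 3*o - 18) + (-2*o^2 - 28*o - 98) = -o^2 - 31*o - 116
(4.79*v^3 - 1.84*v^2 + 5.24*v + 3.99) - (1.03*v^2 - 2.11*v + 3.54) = 4.79*v^3 - 2.87*v^2 + 7.35*v + 0.45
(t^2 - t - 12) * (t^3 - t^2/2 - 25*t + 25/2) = t^5 - 3*t^4/2 - 73*t^3/2 + 87*t^2/2 + 575*t/2 - 150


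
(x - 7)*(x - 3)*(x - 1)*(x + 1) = x^4 - 10*x^3 + 20*x^2 + 10*x - 21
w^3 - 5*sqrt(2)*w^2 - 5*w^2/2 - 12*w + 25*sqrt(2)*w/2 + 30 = (w - 5/2)*(w - 6*sqrt(2))*(w + sqrt(2))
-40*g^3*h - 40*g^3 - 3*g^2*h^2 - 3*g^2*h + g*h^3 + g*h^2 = (-8*g + h)*(5*g + h)*(g*h + g)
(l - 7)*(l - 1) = l^2 - 8*l + 7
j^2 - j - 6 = (j - 3)*(j + 2)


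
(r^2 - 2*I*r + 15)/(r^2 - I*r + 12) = (r - 5*I)/(r - 4*I)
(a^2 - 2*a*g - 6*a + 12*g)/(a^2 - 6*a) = (a - 2*g)/a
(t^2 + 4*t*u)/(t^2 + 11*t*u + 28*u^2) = t/(t + 7*u)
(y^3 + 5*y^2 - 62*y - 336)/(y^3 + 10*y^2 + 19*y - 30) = (y^2 - y - 56)/(y^2 + 4*y - 5)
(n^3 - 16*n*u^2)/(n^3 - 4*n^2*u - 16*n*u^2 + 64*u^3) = n/(n - 4*u)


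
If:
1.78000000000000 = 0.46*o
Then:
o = 3.87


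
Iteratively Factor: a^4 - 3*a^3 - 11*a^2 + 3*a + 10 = (a + 1)*(a^3 - 4*a^2 - 7*a + 10) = (a - 1)*(a + 1)*(a^2 - 3*a - 10) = (a - 5)*(a - 1)*(a + 1)*(a + 2)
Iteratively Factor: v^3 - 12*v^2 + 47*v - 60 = (v - 3)*(v^2 - 9*v + 20) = (v - 5)*(v - 3)*(v - 4)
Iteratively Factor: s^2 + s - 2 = (s + 2)*(s - 1)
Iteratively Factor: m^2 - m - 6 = (m - 3)*(m + 2)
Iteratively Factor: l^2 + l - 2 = (l - 1)*(l + 2)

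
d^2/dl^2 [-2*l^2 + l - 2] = -4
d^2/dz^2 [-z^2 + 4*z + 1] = -2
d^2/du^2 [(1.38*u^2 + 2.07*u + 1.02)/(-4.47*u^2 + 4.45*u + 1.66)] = (-2.8421709430404e-14*u^4 - 137.621466*u^3 - 183.722364*u^2 + 29.577096*u - 32.557584)/(89.314623*u^6 - 266.745015*u^5 + 166.046643*u^4 + 109.998215*u^3 - 61.663854*u^2 - 36.78726*u - 4.574296)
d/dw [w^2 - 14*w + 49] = 2*w - 14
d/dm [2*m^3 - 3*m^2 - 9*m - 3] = 6*m^2 - 6*m - 9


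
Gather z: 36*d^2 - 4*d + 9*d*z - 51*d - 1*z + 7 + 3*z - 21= 36*d^2 - 55*d + z*(9*d + 2) - 14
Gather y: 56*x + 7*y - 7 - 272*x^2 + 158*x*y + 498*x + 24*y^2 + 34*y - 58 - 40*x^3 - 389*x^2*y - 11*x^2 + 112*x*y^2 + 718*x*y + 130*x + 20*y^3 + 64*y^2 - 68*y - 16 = -40*x^3 - 283*x^2 + 684*x + 20*y^3 + y^2*(112*x + 88) + y*(-389*x^2 + 876*x - 27) - 81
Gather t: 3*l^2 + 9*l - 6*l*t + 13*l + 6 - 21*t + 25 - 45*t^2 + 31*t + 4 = 3*l^2 + 22*l - 45*t^2 + t*(10 - 6*l) + 35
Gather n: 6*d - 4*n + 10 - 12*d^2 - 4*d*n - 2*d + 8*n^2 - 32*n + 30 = -12*d^2 + 4*d + 8*n^2 + n*(-4*d - 36) + 40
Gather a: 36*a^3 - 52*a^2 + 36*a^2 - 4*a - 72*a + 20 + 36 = 36*a^3 - 16*a^2 - 76*a + 56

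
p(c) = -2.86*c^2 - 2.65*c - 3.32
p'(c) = -5.72*c - 2.65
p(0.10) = -3.61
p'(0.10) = -3.22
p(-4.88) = -58.50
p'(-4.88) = 25.26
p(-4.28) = -44.37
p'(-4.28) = 21.83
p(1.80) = -17.36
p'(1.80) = -12.95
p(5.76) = -113.47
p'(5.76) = -35.60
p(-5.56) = -77.00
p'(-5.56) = 29.15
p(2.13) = -21.94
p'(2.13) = -14.83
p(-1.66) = -6.80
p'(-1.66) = 6.85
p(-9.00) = -211.13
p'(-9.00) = 48.83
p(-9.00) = -211.13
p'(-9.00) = 48.83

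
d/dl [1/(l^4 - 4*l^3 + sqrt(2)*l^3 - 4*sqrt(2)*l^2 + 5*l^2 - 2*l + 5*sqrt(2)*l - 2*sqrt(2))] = (-4*l^3 - 3*sqrt(2)*l^2 + 12*l^2 - 10*l + 8*sqrt(2)*l - 5*sqrt(2) + 2)/(l^4 - 4*l^3 + sqrt(2)*l^3 - 4*sqrt(2)*l^2 + 5*l^2 - 2*l + 5*sqrt(2)*l - 2*sqrt(2))^2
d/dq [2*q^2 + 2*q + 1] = 4*q + 2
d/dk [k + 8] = 1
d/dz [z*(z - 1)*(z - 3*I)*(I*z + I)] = 4*I*z^3 + 9*z^2 - 2*I*z - 3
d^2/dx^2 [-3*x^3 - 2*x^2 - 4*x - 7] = -18*x - 4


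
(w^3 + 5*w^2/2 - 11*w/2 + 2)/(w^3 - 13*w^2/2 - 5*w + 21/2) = (2*w^2 + 7*w - 4)/(2*w^2 - 11*w - 21)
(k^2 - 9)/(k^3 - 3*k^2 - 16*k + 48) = (k + 3)/(k^2 - 16)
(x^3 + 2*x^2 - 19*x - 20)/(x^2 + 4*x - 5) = (x^2 - 3*x - 4)/(x - 1)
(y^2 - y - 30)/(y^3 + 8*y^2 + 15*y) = (y - 6)/(y*(y + 3))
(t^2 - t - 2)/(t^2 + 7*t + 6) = (t - 2)/(t + 6)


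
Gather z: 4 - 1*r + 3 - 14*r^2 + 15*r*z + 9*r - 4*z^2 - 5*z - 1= -14*r^2 + 8*r - 4*z^2 + z*(15*r - 5) + 6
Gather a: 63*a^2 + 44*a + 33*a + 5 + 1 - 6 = 63*a^2 + 77*a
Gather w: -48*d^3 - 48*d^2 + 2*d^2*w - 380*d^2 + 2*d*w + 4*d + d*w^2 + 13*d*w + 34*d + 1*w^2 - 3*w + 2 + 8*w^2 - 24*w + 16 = -48*d^3 - 428*d^2 + 38*d + w^2*(d + 9) + w*(2*d^2 + 15*d - 27) + 18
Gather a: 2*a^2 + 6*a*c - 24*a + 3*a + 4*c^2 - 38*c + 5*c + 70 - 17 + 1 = 2*a^2 + a*(6*c - 21) + 4*c^2 - 33*c + 54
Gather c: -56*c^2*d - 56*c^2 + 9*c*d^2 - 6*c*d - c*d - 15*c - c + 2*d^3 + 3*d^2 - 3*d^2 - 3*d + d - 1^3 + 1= c^2*(-56*d - 56) + c*(9*d^2 - 7*d - 16) + 2*d^3 - 2*d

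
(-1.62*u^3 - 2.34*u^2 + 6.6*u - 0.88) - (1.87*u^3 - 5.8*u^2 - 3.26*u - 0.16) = -3.49*u^3 + 3.46*u^2 + 9.86*u - 0.72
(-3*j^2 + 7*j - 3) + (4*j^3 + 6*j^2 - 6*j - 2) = 4*j^3 + 3*j^2 + j - 5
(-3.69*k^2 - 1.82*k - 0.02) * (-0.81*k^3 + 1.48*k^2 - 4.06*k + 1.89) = 2.9889*k^5 - 3.987*k^4 + 12.304*k^3 + 0.3855*k^2 - 3.3586*k - 0.0378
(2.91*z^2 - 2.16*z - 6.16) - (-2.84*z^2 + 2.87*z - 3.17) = 5.75*z^2 - 5.03*z - 2.99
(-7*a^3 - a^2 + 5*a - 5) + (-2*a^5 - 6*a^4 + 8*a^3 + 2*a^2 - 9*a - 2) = -2*a^5 - 6*a^4 + a^3 + a^2 - 4*a - 7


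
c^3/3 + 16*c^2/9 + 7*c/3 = c*(c/3 + 1)*(c + 7/3)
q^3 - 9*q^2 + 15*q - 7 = (q - 7)*(q - 1)^2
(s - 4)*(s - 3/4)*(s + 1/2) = s^3 - 17*s^2/4 + 5*s/8 + 3/2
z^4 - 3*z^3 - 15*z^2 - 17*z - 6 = (z - 6)*(z + 1)^3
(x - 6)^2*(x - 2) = x^3 - 14*x^2 + 60*x - 72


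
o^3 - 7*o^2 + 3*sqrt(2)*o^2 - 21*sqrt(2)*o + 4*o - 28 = (o - 7)*(o + sqrt(2))*(o + 2*sqrt(2))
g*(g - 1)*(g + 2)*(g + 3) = g^4 + 4*g^3 + g^2 - 6*g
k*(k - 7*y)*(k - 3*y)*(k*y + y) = k^4*y - 10*k^3*y^2 + k^3*y + 21*k^2*y^3 - 10*k^2*y^2 + 21*k*y^3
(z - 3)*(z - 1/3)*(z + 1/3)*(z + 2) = z^4 - z^3 - 55*z^2/9 + z/9 + 2/3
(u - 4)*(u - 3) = u^2 - 7*u + 12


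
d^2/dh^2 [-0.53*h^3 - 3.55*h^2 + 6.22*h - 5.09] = -3.18*h - 7.1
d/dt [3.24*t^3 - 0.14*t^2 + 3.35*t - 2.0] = 9.72*t^2 - 0.28*t + 3.35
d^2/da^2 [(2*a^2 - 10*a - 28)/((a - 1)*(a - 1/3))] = 36*(-11*a^3 - 129*a^2 + 183*a - 67)/(27*a^6 - 108*a^5 + 171*a^4 - 136*a^3 + 57*a^2 - 12*a + 1)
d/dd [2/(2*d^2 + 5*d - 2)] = 2*(-4*d - 5)/(2*d^2 + 5*d - 2)^2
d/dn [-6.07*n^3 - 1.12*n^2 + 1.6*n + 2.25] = -18.21*n^2 - 2.24*n + 1.6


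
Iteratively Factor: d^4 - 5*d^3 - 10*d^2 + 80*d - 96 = (d - 4)*(d^3 - d^2 - 14*d + 24) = (d - 4)*(d + 4)*(d^2 - 5*d + 6) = (d - 4)*(d - 2)*(d + 4)*(d - 3)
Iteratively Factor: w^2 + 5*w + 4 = (w + 1)*(w + 4)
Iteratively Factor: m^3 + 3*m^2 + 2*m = (m)*(m^2 + 3*m + 2) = m*(m + 2)*(m + 1)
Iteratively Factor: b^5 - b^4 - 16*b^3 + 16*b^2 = (b)*(b^4 - b^3 - 16*b^2 + 16*b) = b*(b + 4)*(b^3 - 5*b^2 + 4*b) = b*(b - 1)*(b + 4)*(b^2 - 4*b) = b*(b - 4)*(b - 1)*(b + 4)*(b)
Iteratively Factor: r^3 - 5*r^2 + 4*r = (r - 1)*(r^2 - 4*r) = r*(r - 1)*(r - 4)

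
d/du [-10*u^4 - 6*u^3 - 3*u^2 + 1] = 2*u*(-20*u^2 - 9*u - 3)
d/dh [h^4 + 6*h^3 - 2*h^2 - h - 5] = 4*h^3 + 18*h^2 - 4*h - 1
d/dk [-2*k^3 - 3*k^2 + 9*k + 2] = -6*k^2 - 6*k + 9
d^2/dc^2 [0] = 0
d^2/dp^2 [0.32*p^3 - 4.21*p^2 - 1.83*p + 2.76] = 1.92*p - 8.42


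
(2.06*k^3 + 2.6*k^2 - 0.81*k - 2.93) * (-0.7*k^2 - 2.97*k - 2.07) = -1.442*k^5 - 7.9382*k^4 - 11.4192*k^3 - 0.925299999999999*k^2 + 10.3788*k + 6.0651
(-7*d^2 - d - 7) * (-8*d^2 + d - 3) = 56*d^4 + d^3 + 76*d^2 - 4*d + 21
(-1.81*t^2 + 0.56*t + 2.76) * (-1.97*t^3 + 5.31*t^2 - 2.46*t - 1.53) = 3.5657*t^5 - 10.7143*t^4 + 1.989*t^3 + 16.0473*t^2 - 7.6464*t - 4.2228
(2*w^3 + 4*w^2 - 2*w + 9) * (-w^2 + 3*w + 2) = -2*w^5 + 2*w^4 + 18*w^3 - 7*w^2 + 23*w + 18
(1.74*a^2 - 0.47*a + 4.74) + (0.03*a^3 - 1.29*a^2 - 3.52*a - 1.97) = 0.03*a^3 + 0.45*a^2 - 3.99*a + 2.77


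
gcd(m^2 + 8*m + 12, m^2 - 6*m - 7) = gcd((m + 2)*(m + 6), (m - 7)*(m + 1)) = 1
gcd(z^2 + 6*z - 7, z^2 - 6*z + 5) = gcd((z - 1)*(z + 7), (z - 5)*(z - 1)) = z - 1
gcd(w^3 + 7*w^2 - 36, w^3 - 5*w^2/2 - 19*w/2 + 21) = w^2 + w - 6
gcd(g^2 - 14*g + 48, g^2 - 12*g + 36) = g - 6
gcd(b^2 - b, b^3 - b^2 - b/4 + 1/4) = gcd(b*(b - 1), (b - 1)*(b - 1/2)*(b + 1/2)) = b - 1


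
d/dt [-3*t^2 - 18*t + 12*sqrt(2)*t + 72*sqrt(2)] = -6*t - 18 + 12*sqrt(2)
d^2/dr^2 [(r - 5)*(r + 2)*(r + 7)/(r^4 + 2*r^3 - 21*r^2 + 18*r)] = 2*(r^9 + 12*r^8 - 99*r^7 - 1180*r^6 - 1059*r^5 + 16698*r^4 + 10281*r^3 - 100170*r^2 + 79380*r - 22680)/(r^3*(r^9 + 6*r^8 - 51*r^7 - 190*r^6 + 1287*r^5 + 594*r^4 - 12825*r^3 + 25758*r^2 - 20412*r + 5832))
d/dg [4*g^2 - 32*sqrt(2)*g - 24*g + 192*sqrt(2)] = 8*g - 32*sqrt(2) - 24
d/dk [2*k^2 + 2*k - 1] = 4*k + 2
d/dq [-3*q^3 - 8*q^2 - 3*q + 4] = -9*q^2 - 16*q - 3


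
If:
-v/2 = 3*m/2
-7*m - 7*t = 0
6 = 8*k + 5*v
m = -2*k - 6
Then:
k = -42/19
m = -30/19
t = 30/19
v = 90/19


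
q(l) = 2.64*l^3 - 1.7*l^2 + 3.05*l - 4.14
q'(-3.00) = 84.53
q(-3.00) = -99.87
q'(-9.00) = 675.17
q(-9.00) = -2093.85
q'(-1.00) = 14.37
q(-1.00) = -11.53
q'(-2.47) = 59.77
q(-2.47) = -61.83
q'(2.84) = 57.27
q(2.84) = 51.28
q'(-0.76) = 10.21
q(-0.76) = -8.60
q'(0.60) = 3.86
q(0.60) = -2.35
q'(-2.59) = 64.98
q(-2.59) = -69.31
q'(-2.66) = 68.13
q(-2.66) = -73.97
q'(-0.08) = 3.37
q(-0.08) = -4.40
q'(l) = 7.92*l^2 - 3.4*l + 3.05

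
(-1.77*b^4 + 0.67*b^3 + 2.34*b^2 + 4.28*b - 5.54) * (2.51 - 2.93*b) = 5.1861*b^5 - 6.4058*b^4 - 5.1745*b^3 - 6.667*b^2 + 26.975*b - 13.9054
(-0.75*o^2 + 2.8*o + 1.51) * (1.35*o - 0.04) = -1.0125*o^3 + 3.81*o^2 + 1.9265*o - 0.0604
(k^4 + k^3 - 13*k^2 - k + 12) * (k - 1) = k^5 - 14*k^3 + 12*k^2 + 13*k - 12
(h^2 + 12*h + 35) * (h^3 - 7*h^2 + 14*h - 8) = h^5 + 5*h^4 - 35*h^3 - 85*h^2 + 394*h - 280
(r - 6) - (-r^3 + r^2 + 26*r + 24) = r^3 - r^2 - 25*r - 30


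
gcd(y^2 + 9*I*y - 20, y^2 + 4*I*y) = y + 4*I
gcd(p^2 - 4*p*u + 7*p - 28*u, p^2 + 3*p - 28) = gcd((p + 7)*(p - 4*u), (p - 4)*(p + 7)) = p + 7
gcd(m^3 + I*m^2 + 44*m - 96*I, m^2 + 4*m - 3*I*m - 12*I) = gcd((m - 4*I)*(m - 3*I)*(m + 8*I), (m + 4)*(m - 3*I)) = m - 3*I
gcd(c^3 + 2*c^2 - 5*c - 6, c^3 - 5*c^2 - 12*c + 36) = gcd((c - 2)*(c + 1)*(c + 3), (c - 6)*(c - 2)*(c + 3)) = c^2 + c - 6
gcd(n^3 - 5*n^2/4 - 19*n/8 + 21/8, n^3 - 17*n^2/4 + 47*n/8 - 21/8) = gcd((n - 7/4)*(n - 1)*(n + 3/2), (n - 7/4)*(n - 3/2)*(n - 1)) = n^2 - 11*n/4 + 7/4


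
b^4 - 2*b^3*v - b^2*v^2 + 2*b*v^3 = b*(b - 2*v)*(b - v)*(b + v)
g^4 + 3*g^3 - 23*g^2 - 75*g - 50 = (g - 5)*(g + 1)*(g + 2)*(g + 5)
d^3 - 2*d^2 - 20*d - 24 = (d - 6)*(d + 2)^2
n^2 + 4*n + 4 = (n + 2)^2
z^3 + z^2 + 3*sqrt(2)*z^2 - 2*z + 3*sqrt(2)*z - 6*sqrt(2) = (z - 1)*(z + 2)*(z + 3*sqrt(2))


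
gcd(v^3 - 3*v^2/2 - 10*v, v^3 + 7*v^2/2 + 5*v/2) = v^2 + 5*v/2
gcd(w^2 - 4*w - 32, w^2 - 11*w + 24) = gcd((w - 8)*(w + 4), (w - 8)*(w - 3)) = w - 8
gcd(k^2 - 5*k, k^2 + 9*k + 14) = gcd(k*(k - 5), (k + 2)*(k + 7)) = 1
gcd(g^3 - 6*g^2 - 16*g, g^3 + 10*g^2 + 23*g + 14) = g + 2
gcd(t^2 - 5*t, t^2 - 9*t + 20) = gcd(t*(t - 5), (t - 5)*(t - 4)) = t - 5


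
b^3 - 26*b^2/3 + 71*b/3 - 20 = (b - 4)*(b - 3)*(b - 5/3)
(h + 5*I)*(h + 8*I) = h^2 + 13*I*h - 40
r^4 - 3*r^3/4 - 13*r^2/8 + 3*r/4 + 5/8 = (r - 5/4)*(r - 1)*(r + 1/2)*(r + 1)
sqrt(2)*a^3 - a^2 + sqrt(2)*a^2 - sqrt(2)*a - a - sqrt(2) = (a + 1)*(a - sqrt(2))*(sqrt(2)*a + 1)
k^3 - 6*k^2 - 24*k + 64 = (k - 8)*(k - 2)*(k + 4)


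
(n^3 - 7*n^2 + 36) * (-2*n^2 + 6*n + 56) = -2*n^5 + 20*n^4 + 14*n^3 - 464*n^2 + 216*n + 2016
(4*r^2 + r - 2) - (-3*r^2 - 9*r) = 7*r^2 + 10*r - 2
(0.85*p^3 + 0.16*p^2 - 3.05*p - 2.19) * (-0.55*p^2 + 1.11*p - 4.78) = -0.4675*p^5 + 0.8555*p^4 - 2.2079*p^3 - 2.9458*p^2 + 12.1481*p + 10.4682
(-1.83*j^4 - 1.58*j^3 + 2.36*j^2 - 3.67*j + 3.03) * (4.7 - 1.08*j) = 1.9764*j^5 - 6.8946*j^4 - 9.9748*j^3 + 15.0556*j^2 - 20.5214*j + 14.241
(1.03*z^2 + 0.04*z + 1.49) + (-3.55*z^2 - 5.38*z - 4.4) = -2.52*z^2 - 5.34*z - 2.91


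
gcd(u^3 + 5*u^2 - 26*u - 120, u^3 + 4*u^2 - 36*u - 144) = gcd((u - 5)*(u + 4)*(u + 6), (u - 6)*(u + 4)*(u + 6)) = u^2 + 10*u + 24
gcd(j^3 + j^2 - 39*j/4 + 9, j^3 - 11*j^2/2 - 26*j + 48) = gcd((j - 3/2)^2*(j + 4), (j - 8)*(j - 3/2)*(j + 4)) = j^2 + 5*j/2 - 6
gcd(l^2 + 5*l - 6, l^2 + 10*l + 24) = l + 6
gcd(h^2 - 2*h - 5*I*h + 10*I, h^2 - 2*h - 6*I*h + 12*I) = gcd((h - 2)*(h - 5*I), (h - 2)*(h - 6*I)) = h - 2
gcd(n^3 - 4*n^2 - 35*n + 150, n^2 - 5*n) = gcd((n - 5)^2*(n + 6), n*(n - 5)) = n - 5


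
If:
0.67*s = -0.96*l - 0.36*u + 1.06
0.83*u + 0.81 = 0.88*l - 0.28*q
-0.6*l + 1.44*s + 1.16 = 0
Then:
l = 1.2909661510872 - 0.290517821116342*u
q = 1.16446504627406 - 3.8773417235085*u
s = -0.121049092131809*u - 0.267652992602555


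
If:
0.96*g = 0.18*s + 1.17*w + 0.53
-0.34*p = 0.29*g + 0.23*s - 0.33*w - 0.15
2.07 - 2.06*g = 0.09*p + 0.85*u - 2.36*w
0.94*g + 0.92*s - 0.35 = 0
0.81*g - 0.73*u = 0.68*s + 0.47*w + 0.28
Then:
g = 1.19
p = 0.62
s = -0.84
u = 1.30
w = 0.65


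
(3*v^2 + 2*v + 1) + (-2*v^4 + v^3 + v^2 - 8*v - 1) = -2*v^4 + v^3 + 4*v^2 - 6*v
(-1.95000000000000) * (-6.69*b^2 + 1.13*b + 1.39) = 13.0455*b^2 - 2.2035*b - 2.7105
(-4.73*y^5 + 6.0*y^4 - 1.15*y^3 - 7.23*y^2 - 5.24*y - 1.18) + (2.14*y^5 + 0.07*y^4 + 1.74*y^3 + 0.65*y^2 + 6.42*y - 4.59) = -2.59*y^5 + 6.07*y^4 + 0.59*y^3 - 6.58*y^2 + 1.18*y - 5.77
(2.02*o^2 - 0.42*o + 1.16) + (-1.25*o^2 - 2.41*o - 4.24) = 0.77*o^2 - 2.83*o - 3.08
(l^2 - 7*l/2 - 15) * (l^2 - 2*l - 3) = l^4 - 11*l^3/2 - 11*l^2 + 81*l/2 + 45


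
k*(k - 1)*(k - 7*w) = k^3 - 7*k^2*w - k^2 + 7*k*w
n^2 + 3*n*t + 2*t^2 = (n + t)*(n + 2*t)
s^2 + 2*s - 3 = (s - 1)*(s + 3)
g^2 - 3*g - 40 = (g - 8)*(g + 5)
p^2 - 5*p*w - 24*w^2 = (p - 8*w)*(p + 3*w)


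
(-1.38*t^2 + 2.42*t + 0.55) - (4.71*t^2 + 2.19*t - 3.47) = -6.09*t^2 + 0.23*t + 4.02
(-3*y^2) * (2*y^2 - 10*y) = -6*y^4 + 30*y^3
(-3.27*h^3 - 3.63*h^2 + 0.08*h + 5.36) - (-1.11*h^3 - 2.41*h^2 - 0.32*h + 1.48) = -2.16*h^3 - 1.22*h^2 + 0.4*h + 3.88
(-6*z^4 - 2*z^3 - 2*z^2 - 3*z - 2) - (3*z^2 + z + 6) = -6*z^4 - 2*z^3 - 5*z^2 - 4*z - 8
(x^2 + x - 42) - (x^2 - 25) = x - 17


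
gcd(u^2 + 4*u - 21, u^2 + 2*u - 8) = 1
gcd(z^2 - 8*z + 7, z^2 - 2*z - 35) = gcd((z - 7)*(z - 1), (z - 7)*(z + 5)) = z - 7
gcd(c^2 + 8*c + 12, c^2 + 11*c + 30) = c + 6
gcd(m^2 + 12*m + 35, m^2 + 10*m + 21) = m + 7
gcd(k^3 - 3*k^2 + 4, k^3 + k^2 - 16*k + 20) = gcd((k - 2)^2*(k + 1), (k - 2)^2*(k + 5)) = k^2 - 4*k + 4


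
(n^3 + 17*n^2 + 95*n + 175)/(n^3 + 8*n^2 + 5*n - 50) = (n + 7)/(n - 2)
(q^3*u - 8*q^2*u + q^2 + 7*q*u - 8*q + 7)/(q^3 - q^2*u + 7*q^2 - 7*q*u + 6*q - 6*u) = (q^3*u - 8*q^2*u + q^2 + 7*q*u - 8*q + 7)/(q^3 - q^2*u + 7*q^2 - 7*q*u + 6*q - 6*u)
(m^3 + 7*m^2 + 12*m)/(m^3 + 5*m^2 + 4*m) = (m + 3)/(m + 1)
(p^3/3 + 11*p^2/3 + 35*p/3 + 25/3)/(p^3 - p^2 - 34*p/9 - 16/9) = 3*(p^2 + 10*p + 25)/(9*p^2 - 18*p - 16)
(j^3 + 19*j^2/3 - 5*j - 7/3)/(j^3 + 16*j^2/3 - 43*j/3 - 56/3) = (3*j^2 - 2*j - 1)/(3*j^2 - 5*j - 8)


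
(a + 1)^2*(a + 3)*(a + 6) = a^4 + 11*a^3 + 37*a^2 + 45*a + 18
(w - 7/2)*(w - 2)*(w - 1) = w^3 - 13*w^2/2 + 25*w/2 - 7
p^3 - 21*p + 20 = (p - 4)*(p - 1)*(p + 5)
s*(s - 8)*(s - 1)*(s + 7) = s^4 - 2*s^3 - 55*s^2 + 56*s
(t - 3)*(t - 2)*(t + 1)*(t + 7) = t^4 + 3*t^3 - 27*t^2 + 13*t + 42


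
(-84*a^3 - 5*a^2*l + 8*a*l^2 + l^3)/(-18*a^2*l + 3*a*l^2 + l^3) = (28*a^2 + 11*a*l + l^2)/(l*(6*a + l))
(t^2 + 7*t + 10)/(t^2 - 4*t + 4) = (t^2 + 7*t + 10)/(t^2 - 4*t + 4)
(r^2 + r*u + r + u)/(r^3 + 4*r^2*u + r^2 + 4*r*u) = (r + u)/(r*(r + 4*u))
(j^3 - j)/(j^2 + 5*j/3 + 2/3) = 3*j*(j - 1)/(3*j + 2)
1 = 1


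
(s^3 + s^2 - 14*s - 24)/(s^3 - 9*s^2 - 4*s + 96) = (s + 2)/(s - 8)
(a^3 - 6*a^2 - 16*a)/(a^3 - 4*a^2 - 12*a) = (a - 8)/(a - 6)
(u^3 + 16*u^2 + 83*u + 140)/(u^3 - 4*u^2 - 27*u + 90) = (u^2 + 11*u + 28)/(u^2 - 9*u + 18)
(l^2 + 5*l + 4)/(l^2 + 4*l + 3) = (l + 4)/(l + 3)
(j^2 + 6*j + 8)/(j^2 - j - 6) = (j + 4)/(j - 3)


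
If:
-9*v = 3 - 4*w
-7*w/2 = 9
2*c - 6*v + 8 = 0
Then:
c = -59/7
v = -31/21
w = -18/7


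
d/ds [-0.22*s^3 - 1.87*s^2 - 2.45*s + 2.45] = -0.66*s^2 - 3.74*s - 2.45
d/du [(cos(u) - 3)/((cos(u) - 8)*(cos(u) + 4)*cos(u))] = (51*cos(u) - 13*cos(2*u) + cos(3*u) + 179)*sin(u)/(2*(cos(u) - 8)^2*(cos(u) + 4)^2*cos(u)^2)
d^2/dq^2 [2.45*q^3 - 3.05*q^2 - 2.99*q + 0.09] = 14.7*q - 6.1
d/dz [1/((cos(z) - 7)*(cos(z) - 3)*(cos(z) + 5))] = (3*cos(z)^2 - 10*cos(z) - 29)*sin(z)/((cos(z) - 7)^2*(cos(z) - 3)^2*(cos(z) + 5)^2)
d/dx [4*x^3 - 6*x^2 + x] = 12*x^2 - 12*x + 1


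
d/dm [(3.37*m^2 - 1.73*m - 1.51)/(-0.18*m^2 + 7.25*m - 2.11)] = (24.1211*m^2 - 14.765*m + 14.5978)/(0.0324*m^4 - 2.61*m^3 + 53.3221*m^2 - 30.595*m + 4.4521)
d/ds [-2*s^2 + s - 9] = 1 - 4*s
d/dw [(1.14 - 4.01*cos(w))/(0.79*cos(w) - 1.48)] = -5.0342*sin(w)/(0.79*cos(w) - 1.48)^2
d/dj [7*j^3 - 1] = 21*j^2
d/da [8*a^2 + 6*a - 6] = 16*a + 6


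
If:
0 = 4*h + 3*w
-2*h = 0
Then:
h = 0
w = 0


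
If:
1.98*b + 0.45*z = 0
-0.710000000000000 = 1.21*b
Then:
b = -0.59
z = 2.58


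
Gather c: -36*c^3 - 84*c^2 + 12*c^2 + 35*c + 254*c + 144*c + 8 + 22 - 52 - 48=-36*c^3 - 72*c^2 + 433*c - 70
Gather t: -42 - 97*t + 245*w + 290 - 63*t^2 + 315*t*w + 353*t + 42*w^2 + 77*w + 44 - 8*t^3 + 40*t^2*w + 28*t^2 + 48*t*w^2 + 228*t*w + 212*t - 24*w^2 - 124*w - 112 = -8*t^3 + t^2*(40*w - 35) + t*(48*w^2 + 543*w + 468) + 18*w^2 + 198*w + 180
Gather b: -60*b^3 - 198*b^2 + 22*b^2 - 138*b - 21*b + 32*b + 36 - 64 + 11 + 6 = -60*b^3 - 176*b^2 - 127*b - 11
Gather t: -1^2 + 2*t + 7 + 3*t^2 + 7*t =3*t^2 + 9*t + 6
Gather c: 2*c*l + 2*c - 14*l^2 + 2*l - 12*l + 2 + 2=c*(2*l + 2) - 14*l^2 - 10*l + 4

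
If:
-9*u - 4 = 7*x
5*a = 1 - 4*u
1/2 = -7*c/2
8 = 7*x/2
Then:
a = 89/45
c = -1/7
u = -20/9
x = 16/7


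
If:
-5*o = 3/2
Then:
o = -3/10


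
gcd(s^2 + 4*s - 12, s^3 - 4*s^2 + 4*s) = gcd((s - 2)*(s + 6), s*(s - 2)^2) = s - 2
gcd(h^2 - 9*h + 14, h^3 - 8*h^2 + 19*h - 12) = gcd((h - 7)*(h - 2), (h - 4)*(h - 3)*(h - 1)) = 1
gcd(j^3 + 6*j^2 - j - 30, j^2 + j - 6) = j^2 + j - 6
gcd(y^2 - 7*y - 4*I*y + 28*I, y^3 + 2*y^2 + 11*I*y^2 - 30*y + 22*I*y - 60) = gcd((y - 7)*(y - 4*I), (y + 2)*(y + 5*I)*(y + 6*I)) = 1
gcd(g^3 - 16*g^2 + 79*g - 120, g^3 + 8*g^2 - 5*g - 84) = g - 3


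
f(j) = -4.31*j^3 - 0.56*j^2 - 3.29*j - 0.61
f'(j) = -12.93*j^2 - 1.12*j - 3.29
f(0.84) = -6.32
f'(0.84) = -13.35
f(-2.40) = 63.64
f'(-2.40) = -75.08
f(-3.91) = 261.33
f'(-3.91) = -196.59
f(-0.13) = -0.18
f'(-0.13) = -3.36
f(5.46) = -736.81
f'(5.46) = -394.87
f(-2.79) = 97.81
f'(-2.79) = -100.81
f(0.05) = -0.78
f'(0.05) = -3.38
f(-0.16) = -0.08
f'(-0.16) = -3.44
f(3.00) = -131.89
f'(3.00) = -123.02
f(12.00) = -7568.41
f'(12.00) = -1878.65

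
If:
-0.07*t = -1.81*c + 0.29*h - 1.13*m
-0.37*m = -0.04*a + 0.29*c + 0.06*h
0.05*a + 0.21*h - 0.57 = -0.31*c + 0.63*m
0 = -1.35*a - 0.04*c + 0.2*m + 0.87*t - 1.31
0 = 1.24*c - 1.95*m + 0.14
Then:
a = 8.88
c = 0.51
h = 1.03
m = 0.39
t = 15.22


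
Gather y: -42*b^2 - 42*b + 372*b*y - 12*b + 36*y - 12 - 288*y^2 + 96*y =-42*b^2 - 54*b - 288*y^2 + y*(372*b + 132) - 12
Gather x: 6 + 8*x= 8*x + 6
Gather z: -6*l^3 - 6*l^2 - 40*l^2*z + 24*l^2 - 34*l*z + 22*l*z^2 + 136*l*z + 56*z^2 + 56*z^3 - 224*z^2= -6*l^3 + 18*l^2 + 56*z^3 + z^2*(22*l - 168) + z*(-40*l^2 + 102*l)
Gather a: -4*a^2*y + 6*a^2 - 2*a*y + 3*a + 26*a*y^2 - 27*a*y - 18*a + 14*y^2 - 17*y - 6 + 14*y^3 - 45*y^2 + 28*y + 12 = a^2*(6 - 4*y) + a*(26*y^2 - 29*y - 15) + 14*y^3 - 31*y^2 + 11*y + 6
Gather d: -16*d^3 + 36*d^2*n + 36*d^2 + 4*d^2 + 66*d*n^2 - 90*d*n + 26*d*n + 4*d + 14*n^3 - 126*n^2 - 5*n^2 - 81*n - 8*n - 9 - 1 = -16*d^3 + d^2*(36*n + 40) + d*(66*n^2 - 64*n + 4) + 14*n^3 - 131*n^2 - 89*n - 10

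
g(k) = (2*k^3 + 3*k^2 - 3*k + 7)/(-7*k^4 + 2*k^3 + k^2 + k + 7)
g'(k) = (6*k^2 + 6*k - 3)/(-7*k^4 + 2*k^3 + k^2 + k + 7) + (2*k^3 + 3*k^2 - 3*k + 7)*(28*k^3 - 6*k^2 - 2*k - 1)/(-7*k^4 + 2*k^3 + k^2 + k + 7)^2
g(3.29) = -0.14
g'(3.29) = 0.06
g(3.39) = -0.13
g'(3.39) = 0.06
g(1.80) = -0.46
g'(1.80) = 0.74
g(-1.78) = -0.14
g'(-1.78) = -0.42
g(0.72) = 1.01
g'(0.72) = 1.32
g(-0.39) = 1.31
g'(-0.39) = -1.25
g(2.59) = -0.20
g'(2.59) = 0.14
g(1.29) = -2.42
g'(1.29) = 19.03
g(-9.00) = 0.02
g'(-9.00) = 0.00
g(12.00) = -0.03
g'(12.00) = 0.00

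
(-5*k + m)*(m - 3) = -5*k*m + 15*k + m^2 - 3*m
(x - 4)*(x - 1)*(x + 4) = x^3 - x^2 - 16*x + 16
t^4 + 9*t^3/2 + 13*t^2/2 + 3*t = t*(t + 1)*(t + 3/2)*(t + 2)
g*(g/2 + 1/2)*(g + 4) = g^3/2 + 5*g^2/2 + 2*g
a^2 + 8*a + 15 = (a + 3)*(a + 5)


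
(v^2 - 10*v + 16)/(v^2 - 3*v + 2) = (v - 8)/(v - 1)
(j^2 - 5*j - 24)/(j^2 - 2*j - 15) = (j - 8)/(j - 5)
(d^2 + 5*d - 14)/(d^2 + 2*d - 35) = (d - 2)/(d - 5)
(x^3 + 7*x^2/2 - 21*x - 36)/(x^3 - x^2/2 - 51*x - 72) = (x - 4)/(x - 8)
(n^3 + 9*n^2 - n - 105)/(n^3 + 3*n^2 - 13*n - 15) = (n + 7)/(n + 1)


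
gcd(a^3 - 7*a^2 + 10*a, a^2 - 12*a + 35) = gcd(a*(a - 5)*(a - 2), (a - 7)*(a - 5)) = a - 5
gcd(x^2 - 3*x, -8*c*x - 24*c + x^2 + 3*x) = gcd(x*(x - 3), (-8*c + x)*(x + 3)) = 1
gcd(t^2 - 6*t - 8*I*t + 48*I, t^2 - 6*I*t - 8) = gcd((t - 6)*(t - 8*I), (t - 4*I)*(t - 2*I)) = 1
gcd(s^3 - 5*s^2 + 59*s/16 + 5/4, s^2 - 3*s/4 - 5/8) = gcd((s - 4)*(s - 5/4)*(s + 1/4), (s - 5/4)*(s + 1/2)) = s - 5/4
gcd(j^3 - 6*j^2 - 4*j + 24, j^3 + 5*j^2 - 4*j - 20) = j^2 - 4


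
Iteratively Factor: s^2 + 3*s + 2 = (s + 2)*(s + 1)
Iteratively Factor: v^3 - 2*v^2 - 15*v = (v)*(v^2 - 2*v - 15) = v*(v + 3)*(v - 5)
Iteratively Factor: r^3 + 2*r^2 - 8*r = (r - 2)*(r^2 + 4*r) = r*(r - 2)*(r + 4)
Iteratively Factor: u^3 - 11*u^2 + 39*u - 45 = (u - 3)*(u^2 - 8*u + 15) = (u - 5)*(u - 3)*(u - 3)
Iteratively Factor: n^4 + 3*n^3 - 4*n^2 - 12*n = (n - 2)*(n^3 + 5*n^2 + 6*n) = (n - 2)*(n + 2)*(n^2 + 3*n) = (n - 2)*(n + 2)*(n + 3)*(n)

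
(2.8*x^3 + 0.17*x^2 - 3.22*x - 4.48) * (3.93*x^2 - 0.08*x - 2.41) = 11.004*x^5 + 0.4441*x^4 - 19.4162*x^3 - 17.7585*x^2 + 8.1186*x + 10.7968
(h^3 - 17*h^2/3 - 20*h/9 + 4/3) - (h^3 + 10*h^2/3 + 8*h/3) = -9*h^2 - 44*h/9 + 4/3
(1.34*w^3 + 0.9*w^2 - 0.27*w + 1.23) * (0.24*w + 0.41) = 0.3216*w^4 + 0.7654*w^3 + 0.3042*w^2 + 0.1845*w + 0.5043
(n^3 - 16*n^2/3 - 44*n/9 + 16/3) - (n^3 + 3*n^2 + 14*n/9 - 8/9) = -25*n^2/3 - 58*n/9 + 56/9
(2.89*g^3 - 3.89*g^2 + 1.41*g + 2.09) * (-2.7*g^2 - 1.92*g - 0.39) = -7.803*g^5 + 4.9542*g^4 + 2.5347*g^3 - 6.8331*g^2 - 4.5627*g - 0.8151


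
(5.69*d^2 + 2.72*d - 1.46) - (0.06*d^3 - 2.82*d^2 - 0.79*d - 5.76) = -0.06*d^3 + 8.51*d^2 + 3.51*d + 4.3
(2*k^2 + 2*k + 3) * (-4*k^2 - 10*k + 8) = -8*k^4 - 28*k^3 - 16*k^2 - 14*k + 24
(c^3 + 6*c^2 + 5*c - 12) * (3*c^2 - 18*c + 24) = 3*c^5 - 69*c^3 + 18*c^2 + 336*c - 288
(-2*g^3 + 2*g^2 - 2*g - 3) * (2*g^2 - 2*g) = -4*g^5 + 8*g^4 - 8*g^3 - 2*g^2 + 6*g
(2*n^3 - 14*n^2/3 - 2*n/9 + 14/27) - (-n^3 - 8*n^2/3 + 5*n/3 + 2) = 3*n^3 - 2*n^2 - 17*n/9 - 40/27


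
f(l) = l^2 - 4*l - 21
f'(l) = 2*l - 4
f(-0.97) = -16.18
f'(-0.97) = -5.94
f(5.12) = -15.27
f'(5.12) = 6.24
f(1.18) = -24.33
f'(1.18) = -1.64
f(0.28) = -22.04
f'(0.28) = -3.44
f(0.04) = -21.16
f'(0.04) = -3.92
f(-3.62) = 6.58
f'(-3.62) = -11.24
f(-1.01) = -15.94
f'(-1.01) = -6.02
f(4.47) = -18.90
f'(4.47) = 4.94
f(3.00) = -24.00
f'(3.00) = 2.00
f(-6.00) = 39.00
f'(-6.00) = -16.00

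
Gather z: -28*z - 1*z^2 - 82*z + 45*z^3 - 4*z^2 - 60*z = 45*z^3 - 5*z^2 - 170*z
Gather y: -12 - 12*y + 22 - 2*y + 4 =14 - 14*y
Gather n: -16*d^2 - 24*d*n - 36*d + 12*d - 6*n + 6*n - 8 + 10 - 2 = -16*d^2 - 24*d*n - 24*d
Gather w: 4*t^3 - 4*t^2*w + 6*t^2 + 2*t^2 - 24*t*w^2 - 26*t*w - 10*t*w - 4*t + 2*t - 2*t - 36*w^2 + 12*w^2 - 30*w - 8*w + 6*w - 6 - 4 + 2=4*t^3 + 8*t^2 - 4*t + w^2*(-24*t - 24) + w*(-4*t^2 - 36*t - 32) - 8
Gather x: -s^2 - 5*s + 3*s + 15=-s^2 - 2*s + 15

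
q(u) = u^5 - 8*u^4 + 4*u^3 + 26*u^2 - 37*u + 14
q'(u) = 5*u^4 - 32*u^3 + 12*u^2 + 52*u - 37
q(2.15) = -30.61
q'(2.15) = -80.92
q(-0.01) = 14.37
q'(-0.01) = -37.52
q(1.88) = -13.54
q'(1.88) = -47.00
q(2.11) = -27.49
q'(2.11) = -75.35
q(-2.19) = -56.68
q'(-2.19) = 357.80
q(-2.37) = -132.69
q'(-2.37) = 490.90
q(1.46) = -1.87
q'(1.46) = -12.37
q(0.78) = 0.18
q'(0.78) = -2.47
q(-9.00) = -112000.00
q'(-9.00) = 56600.00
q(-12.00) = -417430.00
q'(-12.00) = 160043.00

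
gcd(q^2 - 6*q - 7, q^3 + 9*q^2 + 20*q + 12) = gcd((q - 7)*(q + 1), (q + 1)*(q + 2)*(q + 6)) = q + 1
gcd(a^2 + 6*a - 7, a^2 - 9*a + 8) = a - 1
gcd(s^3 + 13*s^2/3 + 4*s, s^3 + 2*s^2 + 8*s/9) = s^2 + 4*s/3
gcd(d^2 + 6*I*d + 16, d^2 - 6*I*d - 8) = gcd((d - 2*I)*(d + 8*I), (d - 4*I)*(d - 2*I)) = d - 2*I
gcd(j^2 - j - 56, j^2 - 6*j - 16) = j - 8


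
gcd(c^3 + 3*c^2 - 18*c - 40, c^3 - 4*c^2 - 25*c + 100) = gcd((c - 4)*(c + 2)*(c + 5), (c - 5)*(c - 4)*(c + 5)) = c^2 + c - 20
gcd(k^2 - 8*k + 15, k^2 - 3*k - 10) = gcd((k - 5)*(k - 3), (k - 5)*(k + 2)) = k - 5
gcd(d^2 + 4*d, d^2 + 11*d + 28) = d + 4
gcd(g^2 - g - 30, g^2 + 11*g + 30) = g + 5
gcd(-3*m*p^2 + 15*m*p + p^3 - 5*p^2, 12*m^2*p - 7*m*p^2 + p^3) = -3*m*p + p^2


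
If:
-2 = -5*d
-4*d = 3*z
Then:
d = 2/5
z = -8/15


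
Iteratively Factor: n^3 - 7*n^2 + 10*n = (n)*(n^2 - 7*n + 10) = n*(n - 5)*(n - 2)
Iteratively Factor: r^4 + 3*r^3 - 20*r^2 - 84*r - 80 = (r + 2)*(r^3 + r^2 - 22*r - 40) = (r - 5)*(r + 2)*(r^2 + 6*r + 8) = (r - 5)*(r + 2)*(r + 4)*(r + 2)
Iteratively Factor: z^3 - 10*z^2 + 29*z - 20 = (z - 5)*(z^2 - 5*z + 4) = (z - 5)*(z - 1)*(z - 4)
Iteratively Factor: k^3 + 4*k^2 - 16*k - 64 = (k + 4)*(k^2 - 16) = (k - 4)*(k + 4)*(k + 4)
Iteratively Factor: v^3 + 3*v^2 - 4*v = (v - 1)*(v^2 + 4*v) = (v - 1)*(v + 4)*(v)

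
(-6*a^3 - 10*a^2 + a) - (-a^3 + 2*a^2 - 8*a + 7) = -5*a^3 - 12*a^2 + 9*a - 7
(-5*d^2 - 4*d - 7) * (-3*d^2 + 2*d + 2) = 15*d^4 + 2*d^3 + 3*d^2 - 22*d - 14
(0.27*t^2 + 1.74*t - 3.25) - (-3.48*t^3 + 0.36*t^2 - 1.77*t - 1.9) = 3.48*t^3 - 0.09*t^2 + 3.51*t - 1.35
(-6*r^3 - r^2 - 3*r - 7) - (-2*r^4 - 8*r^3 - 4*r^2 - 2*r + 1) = 2*r^4 + 2*r^3 + 3*r^2 - r - 8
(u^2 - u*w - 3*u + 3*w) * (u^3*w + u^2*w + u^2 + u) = u^5*w - u^4*w^2 - 2*u^4*w + u^4 + 2*u^3*w^2 - 4*u^3*w - 2*u^3 + 3*u^2*w^2 + 2*u^2*w - 3*u^2 + 3*u*w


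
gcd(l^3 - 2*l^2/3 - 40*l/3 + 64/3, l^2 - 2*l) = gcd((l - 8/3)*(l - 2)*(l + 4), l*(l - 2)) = l - 2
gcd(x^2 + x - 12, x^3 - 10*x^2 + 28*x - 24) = 1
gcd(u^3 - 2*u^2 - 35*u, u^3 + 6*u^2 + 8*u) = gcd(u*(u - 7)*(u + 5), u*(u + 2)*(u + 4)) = u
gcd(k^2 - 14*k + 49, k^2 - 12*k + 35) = k - 7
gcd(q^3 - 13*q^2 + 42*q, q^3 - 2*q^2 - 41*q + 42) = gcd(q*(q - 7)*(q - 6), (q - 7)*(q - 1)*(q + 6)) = q - 7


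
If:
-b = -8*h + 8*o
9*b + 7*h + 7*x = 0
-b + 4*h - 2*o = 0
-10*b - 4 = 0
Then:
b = -2/5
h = -3/20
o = -1/10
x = 93/140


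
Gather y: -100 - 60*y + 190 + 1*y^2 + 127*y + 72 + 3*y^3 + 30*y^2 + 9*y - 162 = 3*y^3 + 31*y^2 + 76*y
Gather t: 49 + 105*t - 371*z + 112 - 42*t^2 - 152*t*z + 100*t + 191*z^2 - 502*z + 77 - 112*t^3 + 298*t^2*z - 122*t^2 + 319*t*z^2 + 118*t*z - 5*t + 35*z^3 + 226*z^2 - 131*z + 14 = -112*t^3 + t^2*(298*z - 164) + t*(319*z^2 - 34*z + 200) + 35*z^3 + 417*z^2 - 1004*z + 252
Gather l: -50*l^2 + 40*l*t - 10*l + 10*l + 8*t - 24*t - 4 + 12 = -50*l^2 + 40*l*t - 16*t + 8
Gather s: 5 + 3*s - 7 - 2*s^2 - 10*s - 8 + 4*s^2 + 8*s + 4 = 2*s^2 + s - 6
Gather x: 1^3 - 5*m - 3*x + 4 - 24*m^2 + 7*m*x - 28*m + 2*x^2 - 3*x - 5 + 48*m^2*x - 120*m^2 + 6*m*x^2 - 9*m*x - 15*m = -144*m^2 - 48*m + x^2*(6*m + 2) + x*(48*m^2 - 2*m - 6)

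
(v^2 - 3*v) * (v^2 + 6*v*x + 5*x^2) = v^4 + 6*v^3*x - 3*v^3 + 5*v^2*x^2 - 18*v^2*x - 15*v*x^2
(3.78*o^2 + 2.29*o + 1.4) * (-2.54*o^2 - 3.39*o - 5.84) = -9.6012*o^4 - 18.6308*o^3 - 33.3943*o^2 - 18.1196*o - 8.176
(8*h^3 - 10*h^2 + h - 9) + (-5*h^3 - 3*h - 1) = 3*h^3 - 10*h^2 - 2*h - 10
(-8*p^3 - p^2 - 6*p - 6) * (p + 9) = -8*p^4 - 73*p^3 - 15*p^2 - 60*p - 54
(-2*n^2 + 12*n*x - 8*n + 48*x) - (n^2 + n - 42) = -3*n^2 + 12*n*x - 9*n + 48*x + 42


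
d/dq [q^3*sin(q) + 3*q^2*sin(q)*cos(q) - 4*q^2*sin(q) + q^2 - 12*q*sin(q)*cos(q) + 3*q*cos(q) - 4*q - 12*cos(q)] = q^3*cos(q) + 3*q^2*sin(q) - 4*q^2*cos(q) + 3*q^2*cos(2*q) - 11*q*sin(q) + 3*q*sin(2*q) - 12*q*cos(2*q) + 2*q + 12*sin(q) - 6*sin(2*q) + 3*cos(q) - 4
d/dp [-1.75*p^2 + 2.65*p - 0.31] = 2.65 - 3.5*p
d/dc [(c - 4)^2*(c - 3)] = (c - 4)*(3*c - 10)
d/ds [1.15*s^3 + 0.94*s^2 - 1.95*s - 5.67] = 3.45*s^2 + 1.88*s - 1.95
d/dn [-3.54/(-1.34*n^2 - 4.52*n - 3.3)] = (-9.4872*n - 16.0008)/(1.34*n^2 + 4.52*n + 3.3)^2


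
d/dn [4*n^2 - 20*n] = 8*n - 20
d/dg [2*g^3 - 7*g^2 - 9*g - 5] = 6*g^2 - 14*g - 9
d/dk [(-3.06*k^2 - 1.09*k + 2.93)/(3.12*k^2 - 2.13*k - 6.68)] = (9.9186*k^2 + 22.5984*k + 13.5221)/(9.7344*k^4 - 13.2912*k^3 - 37.1463*k^2 + 28.4568*k + 44.6224)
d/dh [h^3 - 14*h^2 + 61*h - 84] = 3*h^2 - 28*h + 61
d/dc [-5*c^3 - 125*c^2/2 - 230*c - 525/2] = -15*c^2 - 125*c - 230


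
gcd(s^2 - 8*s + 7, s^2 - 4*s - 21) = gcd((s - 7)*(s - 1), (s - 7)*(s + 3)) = s - 7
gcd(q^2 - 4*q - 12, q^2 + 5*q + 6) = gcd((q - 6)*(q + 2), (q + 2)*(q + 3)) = q + 2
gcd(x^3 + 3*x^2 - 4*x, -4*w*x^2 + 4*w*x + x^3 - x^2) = x^2 - x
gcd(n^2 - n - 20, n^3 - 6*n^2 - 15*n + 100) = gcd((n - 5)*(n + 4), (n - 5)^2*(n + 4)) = n^2 - n - 20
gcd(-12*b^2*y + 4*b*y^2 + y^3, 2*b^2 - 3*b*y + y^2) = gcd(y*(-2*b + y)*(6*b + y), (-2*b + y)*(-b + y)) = -2*b + y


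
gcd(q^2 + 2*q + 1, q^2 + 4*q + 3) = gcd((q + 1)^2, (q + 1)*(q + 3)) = q + 1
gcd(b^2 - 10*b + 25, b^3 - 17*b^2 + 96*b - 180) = b - 5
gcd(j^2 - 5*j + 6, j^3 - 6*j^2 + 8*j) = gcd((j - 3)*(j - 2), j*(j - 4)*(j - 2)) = j - 2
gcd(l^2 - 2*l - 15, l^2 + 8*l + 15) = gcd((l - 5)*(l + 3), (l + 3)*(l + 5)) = l + 3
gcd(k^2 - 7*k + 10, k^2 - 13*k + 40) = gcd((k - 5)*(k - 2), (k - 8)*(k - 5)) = k - 5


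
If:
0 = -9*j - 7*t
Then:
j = -7*t/9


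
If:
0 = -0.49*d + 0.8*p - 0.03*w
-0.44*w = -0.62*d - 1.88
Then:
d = 0.709677419354839*w - 3.03225806451613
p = 0.472177419354839*w - 1.85725806451613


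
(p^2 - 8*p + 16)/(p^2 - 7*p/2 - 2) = 2*(p - 4)/(2*p + 1)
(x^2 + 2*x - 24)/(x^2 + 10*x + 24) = (x - 4)/(x + 4)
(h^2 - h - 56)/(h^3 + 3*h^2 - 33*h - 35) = (h - 8)/(h^2 - 4*h - 5)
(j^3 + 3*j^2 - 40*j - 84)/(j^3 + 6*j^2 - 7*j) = (j^2 - 4*j - 12)/(j*(j - 1))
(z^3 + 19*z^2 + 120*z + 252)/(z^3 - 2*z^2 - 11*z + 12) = (z^3 + 19*z^2 + 120*z + 252)/(z^3 - 2*z^2 - 11*z + 12)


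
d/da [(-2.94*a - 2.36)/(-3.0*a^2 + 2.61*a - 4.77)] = (-8.82*a^2 - 14.16*a + 20.1834)/(9.0*a^4 - 15.66*a^3 + 35.4321*a^2 - 24.8994*a + 22.7529)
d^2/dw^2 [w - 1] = 0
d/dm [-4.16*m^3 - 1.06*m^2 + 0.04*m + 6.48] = -12.48*m^2 - 2.12*m + 0.04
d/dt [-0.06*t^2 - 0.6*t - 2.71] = -0.12*t - 0.6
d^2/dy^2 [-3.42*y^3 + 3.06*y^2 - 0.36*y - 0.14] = 6.12 - 20.52*y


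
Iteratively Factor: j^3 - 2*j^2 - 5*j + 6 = (j + 2)*(j^2 - 4*j + 3) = (j - 1)*(j + 2)*(j - 3)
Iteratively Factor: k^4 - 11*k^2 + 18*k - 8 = (k - 1)*(k^3 + k^2 - 10*k + 8) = (k - 2)*(k - 1)*(k^2 + 3*k - 4) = (k - 2)*(k - 1)^2*(k + 4)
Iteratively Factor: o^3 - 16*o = (o)*(o^2 - 16) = o*(o - 4)*(o + 4)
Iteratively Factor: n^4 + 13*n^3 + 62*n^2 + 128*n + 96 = (n + 3)*(n^3 + 10*n^2 + 32*n + 32) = (n + 3)*(n + 4)*(n^2 + 6*n + 8) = (n + 3)*(n + 4)^2*(n + 2)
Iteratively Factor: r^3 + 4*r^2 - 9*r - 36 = (r + 4)*(r^2 - 9) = (r + 3)*(r + 4)*(r - 3)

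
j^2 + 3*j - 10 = (j - 2)*(j + 5)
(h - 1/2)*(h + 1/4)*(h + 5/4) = h^3 + h^2 - 7*h/16 - 5/32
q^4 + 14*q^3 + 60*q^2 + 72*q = q*(q + 2)*(q + 6)^2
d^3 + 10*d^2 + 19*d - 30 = (d - 1)*(d + 5)*(d + 6)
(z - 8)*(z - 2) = z^2 - 10*z + 16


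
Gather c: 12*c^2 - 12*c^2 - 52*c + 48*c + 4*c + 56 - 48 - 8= 0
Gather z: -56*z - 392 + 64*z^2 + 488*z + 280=64*z^2 + 432*z - 112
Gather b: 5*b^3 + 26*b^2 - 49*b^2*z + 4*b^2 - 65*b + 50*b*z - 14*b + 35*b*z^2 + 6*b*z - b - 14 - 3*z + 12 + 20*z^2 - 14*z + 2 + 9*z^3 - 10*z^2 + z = 5*b^3 + b^2*(30 - 49*z) + b*(35*z^2 + 56*z - 80) + 9*z^3 + 10*z^2 - 16*z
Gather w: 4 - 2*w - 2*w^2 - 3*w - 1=-2*w^2 - 5*w + 3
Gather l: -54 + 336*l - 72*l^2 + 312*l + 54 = -72*l^2 + 648*l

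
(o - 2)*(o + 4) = o^2 + 2*o - 8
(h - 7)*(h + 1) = h^2 - 6*h - 7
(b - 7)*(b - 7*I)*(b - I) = b^3 - 7*b^2 - 8*I*b^2 - 7*b + 56*I*b + 49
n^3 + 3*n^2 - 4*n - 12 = (n - 2)*(n + 2)*(n + 3)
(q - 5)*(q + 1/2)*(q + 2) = q^3 - 5*q^2/2 - 23*q/2 - 5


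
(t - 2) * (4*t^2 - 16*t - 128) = 4*t^3 - 24*t^2 - 96*t + 256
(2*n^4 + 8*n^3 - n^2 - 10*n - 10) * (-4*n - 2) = -8*n^5 - 36*n^4 - 12*n^3 + 42*n^2 + 60*n + 20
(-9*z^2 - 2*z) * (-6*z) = 54*z^3 + 12*z^2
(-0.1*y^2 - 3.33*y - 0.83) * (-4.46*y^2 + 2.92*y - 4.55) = 0.446*y^4 + 14.5598*y^3 - 5.5668*y^2 + 12.7279*y + 3.7765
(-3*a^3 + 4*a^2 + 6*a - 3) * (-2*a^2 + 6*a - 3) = 6*a^5 - 26*a^4 + 21*a^3 + 30*a^2 - 36*a + 9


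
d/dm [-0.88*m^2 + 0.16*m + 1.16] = 0.16 - 1.76*m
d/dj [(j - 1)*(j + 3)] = 2*j + 2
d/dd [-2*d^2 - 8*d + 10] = -4*d - 8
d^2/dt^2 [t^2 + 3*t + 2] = 2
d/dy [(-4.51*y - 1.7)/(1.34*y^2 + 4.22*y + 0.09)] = (6.0434*y^2 + 4.556*y + 6.7681)/(1.7956*y^4 + 11.3096*y^3 + 18.0496*y^2 + 0.7596*y + 0.0081)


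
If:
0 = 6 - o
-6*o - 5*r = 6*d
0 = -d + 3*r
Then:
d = -108/23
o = 6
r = -36/23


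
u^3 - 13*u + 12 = (u - 3)*(u - 1)*(u + 4)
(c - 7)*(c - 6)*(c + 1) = c^3 - 12*c^2 + 29*c + 42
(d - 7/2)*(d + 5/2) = d^2 - d - 35/4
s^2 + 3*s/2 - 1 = (s - 1/2)*(s + 2)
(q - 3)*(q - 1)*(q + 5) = q^3 + q^2 - 17*q + 15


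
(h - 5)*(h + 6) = h^2 + h - 30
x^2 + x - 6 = (x - 2)*(x + 3)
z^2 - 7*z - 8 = (z - 8)*(z + 1)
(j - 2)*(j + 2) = j^2 - 4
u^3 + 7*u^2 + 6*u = u*(u + 1)*(u + 6)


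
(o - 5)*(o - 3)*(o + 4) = o^3 - 4*o^2 - 17*o + 60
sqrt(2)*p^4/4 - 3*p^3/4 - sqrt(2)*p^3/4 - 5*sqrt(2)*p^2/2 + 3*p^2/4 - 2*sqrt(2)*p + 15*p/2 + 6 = (p/2 + 1)*(p - 4)*(p - 3*sqrt(2)/2)*(sqrt(2)*p/2 + sqrt(2)/2)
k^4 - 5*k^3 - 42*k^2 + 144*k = k*(k - 8)*(k - 3)*(k + 6)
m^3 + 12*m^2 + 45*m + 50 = (m + 2)*(m + 5)^2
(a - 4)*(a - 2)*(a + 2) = a^3 - 4*a^2 - 4*a + 16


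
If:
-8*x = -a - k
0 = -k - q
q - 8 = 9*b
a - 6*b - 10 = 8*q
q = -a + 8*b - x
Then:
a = -4442/701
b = -722/701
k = 890/701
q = -890/701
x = -444/701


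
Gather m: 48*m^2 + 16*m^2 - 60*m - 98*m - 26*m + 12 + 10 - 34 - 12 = 64*m^2 - 184*m - 24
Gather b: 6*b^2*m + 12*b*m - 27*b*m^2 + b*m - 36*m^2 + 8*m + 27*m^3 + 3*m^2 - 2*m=6*b^2*m + b*(-27*m^2 + 13*m) + 27*m^3 - 33*m^2 + 6*m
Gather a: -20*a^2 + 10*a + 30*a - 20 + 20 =-20*a^2 + 40*a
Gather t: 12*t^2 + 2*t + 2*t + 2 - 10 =12*t^2 + 4*t - 8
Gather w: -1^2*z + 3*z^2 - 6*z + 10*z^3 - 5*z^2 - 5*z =10*z^3 - 2*z^2 - 12*z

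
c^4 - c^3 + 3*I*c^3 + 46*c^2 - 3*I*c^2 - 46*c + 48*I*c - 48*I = (c - 1)*(c - 6*I)*(c + I)*(c + 8*I)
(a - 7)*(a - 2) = a^2 - 9*a + 14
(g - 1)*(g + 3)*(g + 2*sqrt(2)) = g^3 + 2*g^2 + 2*sqrt(2)*g^2 - 3*g + 4*sqrt(2)*g - 6*sqrt(2)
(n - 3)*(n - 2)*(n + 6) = n^3 + n^2 - 24*n + 36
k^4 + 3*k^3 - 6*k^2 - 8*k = k*(k - 2)*(k + 1)*(k + 4)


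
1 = 1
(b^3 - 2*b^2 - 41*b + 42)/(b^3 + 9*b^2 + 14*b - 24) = (b - 7)/(b + 4)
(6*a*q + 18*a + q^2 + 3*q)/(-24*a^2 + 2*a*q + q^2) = (q + 3)/(-4*a + q)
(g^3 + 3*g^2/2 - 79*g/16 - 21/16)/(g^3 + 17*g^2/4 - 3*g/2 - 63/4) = (g + 1/4)/(g + 3)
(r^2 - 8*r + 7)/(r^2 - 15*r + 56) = (r - 1)/(r - 8)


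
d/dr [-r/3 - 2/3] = -1/3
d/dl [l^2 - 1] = 2*l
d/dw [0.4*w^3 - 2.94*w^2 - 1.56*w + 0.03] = 1.2*w^2 - 5.88*w - 1.56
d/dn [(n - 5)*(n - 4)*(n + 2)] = 3*n^2 - 14*n + 2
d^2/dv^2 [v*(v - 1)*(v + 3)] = 6*v + 4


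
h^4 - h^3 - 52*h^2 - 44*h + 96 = (h - 8)*(h - 1)*(h + 2)*(h + 6)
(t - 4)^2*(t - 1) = t^3 - 9*t^2 + 24*t - 16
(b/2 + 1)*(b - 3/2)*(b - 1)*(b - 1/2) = b^4/2 - b^3/2 - 13*b^2/8 + 19*b/8 - 3/4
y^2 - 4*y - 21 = (y - 7)*(y + 3)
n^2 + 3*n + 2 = (n + 1)*(n + 2)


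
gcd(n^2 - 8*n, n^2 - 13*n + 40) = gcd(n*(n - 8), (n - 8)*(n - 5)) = n - 8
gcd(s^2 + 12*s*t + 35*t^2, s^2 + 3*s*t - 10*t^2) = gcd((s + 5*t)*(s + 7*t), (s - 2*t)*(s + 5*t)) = s + 5*t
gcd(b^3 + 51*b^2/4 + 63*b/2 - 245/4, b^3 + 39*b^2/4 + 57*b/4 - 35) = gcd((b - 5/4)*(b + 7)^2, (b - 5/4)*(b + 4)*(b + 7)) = b^2 + 23*b/4 - 35/4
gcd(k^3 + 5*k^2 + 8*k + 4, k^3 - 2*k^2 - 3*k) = k + 1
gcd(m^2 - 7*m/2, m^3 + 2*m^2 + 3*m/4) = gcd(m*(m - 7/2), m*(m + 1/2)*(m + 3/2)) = m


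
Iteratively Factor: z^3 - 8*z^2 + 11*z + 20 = (z - 4)*(z^2 - 4*z - 5) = (z - 4)*(z + 1)*(z - 5)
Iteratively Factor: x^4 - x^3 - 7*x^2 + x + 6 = (x + 1)*(x^3 - 2*x^2 - 5*x + 6) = (x + 1)*(x + 2)*(x^2 - 4*x + 3) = (x - 3)*(x + 1)*(x + 2)*(x - 1)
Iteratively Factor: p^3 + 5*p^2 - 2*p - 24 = (p + 3)*(p^2 + 2*p - 8) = (p + 3)*(p + 4)*(p - 2)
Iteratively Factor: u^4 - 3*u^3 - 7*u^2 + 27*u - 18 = (u - 3)*(u^3 - 7*u + 6) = (u - 3)*(u + 3)*(u^2 - 3*u + 2) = (u - 3)*(u - 2)*(u + 3)*(u - 1)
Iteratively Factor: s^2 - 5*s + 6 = (s - 3)*(s - 2)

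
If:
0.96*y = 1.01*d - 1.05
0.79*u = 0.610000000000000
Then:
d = 0.95049504950495*y + 1.03960396039604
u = 0.77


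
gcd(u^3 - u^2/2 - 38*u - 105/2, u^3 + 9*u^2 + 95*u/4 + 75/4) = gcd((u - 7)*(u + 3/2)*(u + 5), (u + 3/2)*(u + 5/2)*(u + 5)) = u^2 + 13*u/2 + 15/2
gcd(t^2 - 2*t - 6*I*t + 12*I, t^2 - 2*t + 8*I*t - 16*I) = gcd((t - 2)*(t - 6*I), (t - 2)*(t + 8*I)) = t - 2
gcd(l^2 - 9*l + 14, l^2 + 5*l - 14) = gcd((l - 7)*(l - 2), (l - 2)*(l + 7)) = l - 2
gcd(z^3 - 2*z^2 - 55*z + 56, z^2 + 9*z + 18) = 1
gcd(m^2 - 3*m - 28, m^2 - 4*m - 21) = m - 7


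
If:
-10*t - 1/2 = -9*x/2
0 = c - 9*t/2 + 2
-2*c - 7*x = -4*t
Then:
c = -479/370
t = 29/185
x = 17/37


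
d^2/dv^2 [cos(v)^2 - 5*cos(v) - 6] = 5*cos(v) - 2*cos(2*v)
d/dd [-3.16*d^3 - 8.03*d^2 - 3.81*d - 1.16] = -9.48*d^2 - 16.06*d - 3.81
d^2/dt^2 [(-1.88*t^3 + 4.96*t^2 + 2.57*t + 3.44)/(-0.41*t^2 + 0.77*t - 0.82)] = (-8.88178419700125e-16*t^5 + 3.5527136788005e-15*t^4 - 3.030586*t^3 - 0.586463999999998*t^2 + 19.284924*t - 11.6817)/(0.068921*t^6 - 0.388311*t^5 + 1.142793*t^4 - 2.009777*t^3 + 2.285586*t^2 - 1.553244*t + 0.551368)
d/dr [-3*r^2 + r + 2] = 1 - 6*r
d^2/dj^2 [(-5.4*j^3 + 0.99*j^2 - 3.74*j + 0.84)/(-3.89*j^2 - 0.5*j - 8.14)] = (7.105427357601e-15*j^4 - 222.238472000001*j^3 + 243.68994*j^2 + 1426.454616*j - 108.86108)/(58.863869*j^6 + 22.69815*j^5 + 372.443382*j^4 + 95.1188*j^3 + 779.354532*j^2 + 99.3894*j + 539.353144)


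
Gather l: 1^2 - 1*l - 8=-l - 7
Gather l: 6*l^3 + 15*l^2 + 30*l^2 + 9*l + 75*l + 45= 6*l^3 + 45*l^2 + 84*l + 45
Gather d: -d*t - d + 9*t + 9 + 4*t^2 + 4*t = d*(-t - 1) + 4*t^2 + 13*t + 9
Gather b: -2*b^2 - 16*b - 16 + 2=-2*b^2 - 16*b - 14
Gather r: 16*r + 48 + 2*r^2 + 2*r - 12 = 2*r^2 + 18*r + 36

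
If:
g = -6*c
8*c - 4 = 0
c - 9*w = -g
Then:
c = 1/2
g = -3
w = -5/18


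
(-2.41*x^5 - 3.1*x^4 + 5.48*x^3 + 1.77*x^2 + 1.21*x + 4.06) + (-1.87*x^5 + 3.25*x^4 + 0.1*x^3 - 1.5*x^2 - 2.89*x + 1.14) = -4.28*x^5 + 0.15*x^4 + 5.58*x^3 + 0.27*x^2 - 1.68*x + 5.2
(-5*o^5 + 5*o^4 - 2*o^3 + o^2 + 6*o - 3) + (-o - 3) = -5*o^5 + 5*o^4 - 2*o^3 + o^2 + 5*o - 6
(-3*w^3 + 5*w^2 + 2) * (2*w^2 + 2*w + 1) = -6*w^5 + 4*w^4 + 7*w^3 + 9*w^2 + 4*w + 2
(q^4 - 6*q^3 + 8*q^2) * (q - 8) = q^5 - 14*q^4 + 56*q^3 - 64*q^2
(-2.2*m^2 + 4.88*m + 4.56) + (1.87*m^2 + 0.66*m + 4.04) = -0.33*m^2 + 5.54*m + 8.6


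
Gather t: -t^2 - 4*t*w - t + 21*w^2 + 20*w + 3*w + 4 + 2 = -t^2 + t*(-4*w - 1) + 21*w^2 + 23*w + 6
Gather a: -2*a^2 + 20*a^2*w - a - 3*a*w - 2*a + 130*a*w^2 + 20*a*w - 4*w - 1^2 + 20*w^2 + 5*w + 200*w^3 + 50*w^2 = a^2*(20*w - 2) + a*(130*w^2 + 17*w - 3) + 200*w^3 + 70*w^2 + w - 1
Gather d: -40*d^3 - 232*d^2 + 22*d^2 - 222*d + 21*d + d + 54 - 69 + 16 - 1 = -40*d^3 - 210*d^2 - 200*d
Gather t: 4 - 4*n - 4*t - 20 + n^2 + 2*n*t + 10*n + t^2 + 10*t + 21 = n^2 + 6*n + t^2 + t*(2*n + 6) + 5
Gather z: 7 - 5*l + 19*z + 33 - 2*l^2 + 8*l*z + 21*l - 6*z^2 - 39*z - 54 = -2*l^2 + 16*l - 6*z^2 + z*(8*l - 20) - 14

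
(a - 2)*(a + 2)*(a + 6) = a^3 + 6*a^2 - 4*a - 24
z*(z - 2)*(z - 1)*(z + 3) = z^4 - 7*z^2 + 6*z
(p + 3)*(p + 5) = p^2 + 8*p + 15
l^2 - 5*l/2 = l*(l - 5/2)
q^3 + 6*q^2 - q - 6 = (q - 1)*(q + 1)*(q + 6)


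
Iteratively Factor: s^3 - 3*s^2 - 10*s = (s - 5)*(s^2 + 2*s) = s*(s - 5)*(s + 2)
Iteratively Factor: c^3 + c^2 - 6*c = (c + 3)*(c^2 - 2*c) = c*(c + 3)*(c - 2)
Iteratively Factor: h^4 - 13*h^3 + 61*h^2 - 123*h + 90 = (h - 2)*(h^3 - 11*h^2 + 39*h - 45) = (h - 3)*(h - 2)*(h^2 - 8*h + 15) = (h - 5)*(h - 3)*(h - 2)*(h - 3)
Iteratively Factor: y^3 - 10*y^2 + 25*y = (y - 5)*(y^2 - 5*y) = y*(y - 5)*(y - 5)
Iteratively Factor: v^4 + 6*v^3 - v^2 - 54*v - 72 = (v + 2)*(v^3 + 4*v^2 - 9*v - 36) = (v + 2)*(v + 4)*(v^2 - 9) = (v - 3)*(v + 2)*(v + 4)*(v + 3)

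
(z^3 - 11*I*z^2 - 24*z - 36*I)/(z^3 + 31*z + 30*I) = (z - 6*I)/(z + 5*I)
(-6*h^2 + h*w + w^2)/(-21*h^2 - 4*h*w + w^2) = (-2*h + w)/(-7*h + w)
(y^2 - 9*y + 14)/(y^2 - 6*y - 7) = (y - 2)/(y + 1)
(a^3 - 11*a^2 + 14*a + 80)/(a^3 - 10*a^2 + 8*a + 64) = (a - 5)/(a - 4)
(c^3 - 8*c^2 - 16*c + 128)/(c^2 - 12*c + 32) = c + 4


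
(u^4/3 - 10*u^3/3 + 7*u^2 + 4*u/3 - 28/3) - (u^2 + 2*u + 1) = u^4/3 - 10*u^3/3 + 6*u^2 - 2*u/3 - 31/3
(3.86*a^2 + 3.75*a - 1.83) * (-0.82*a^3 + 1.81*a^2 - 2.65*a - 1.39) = -3.1652*a^5 + 3.9116*a^4 - 1.9409*a^3 - 18.6152*a^2 - 0.363*a + 2.5437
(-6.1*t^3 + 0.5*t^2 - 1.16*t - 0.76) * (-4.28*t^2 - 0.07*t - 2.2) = 26.108*t^5 - 1.713*t^4 + 18.3498*t^3 + 2.234*t^2 + 2.6052*t + 1.672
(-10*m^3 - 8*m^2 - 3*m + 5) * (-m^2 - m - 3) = 10*m^5 + 18*m^4 + 41*m^3 + 22*m^2 + 4*m - 15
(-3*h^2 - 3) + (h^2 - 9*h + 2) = -2*h^2 - 9*h - 1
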